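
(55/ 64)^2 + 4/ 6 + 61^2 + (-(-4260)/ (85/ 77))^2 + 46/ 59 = 14896058.19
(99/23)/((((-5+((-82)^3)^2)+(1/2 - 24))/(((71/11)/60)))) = 213/139843068841930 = 0.00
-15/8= -1.88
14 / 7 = 2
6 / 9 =2 / 3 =0.67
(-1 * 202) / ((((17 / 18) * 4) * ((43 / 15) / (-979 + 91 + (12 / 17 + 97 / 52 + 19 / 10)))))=10649472219 / 646204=16480.05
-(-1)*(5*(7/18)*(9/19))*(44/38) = 385/361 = 1.07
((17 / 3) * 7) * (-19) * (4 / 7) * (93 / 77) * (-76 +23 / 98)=13517550 / 343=39409.77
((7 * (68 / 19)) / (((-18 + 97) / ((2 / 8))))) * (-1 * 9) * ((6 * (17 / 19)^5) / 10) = -0.25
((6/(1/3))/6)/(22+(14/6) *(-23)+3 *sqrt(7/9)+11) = -558/3781-27 *sqrt(7)/3781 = -0.17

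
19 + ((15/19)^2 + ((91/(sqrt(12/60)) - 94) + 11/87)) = -2331979/31407 + 91 * sqrt(5) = 129.23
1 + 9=10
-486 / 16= -243 / 8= -30.38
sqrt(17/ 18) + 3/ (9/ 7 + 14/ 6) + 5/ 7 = sqrt(34)/ 6 + 821/ 532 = 2.52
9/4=2.25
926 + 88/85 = 78798/85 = 927.04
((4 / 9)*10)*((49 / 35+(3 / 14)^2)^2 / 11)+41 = 41.84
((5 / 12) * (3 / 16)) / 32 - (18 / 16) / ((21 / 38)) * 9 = -262621 / 14336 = -18.32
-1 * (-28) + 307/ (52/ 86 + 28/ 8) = 36286/ 353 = 102.79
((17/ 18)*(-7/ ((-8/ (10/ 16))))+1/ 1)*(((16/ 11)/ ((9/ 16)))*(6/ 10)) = 3494/ 1485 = 2.35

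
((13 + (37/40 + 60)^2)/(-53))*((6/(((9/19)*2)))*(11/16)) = -1245591721/4070400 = -306.01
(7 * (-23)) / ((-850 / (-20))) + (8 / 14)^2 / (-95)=-300054 / 79135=-3.79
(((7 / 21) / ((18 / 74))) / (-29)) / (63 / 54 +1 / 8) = -0.04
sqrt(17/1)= sqrt(17)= 4.12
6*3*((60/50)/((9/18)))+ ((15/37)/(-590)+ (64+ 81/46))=27353909/251045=108.96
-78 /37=-2.11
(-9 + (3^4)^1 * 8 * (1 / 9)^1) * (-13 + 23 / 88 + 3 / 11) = -69111 / 88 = -785.35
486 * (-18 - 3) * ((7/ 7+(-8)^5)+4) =334379178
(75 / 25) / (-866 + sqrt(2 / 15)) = -19485 / 5624669 - 3* sqrt(30) / 11249338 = -0.00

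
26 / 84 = 0.31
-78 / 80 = -39 / 40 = -0.98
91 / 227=0.40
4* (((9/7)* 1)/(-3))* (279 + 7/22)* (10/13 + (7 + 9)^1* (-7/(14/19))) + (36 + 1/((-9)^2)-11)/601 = 3528713440046/48729681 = 72414.05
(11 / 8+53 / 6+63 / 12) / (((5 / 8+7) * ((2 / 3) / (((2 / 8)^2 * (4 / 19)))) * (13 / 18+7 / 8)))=3339 / 133285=0.03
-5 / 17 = -0.29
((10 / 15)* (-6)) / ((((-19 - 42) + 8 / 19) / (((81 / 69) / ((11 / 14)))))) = 28728 / 291203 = 0.10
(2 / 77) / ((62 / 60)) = 60 / 2387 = 0.03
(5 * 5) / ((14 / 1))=25 / 14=1.79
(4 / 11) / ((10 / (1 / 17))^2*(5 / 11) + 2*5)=2 / 72305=0.00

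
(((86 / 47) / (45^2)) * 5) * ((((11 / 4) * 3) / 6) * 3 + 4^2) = 0.09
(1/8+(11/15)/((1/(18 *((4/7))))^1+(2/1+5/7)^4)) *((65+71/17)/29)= 450256737/1362988255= 0.33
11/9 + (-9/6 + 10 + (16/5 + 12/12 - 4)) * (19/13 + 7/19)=190543/11115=17.14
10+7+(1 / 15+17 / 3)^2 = 11221 / 225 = 49.87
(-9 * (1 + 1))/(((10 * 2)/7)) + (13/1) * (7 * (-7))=-6433/10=-643.30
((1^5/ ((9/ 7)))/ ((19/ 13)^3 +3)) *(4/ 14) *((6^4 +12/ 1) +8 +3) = 2897843/ 60525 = 47.88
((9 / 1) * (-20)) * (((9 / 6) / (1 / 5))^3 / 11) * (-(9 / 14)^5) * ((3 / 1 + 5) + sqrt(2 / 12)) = 2989355625 * sqrt(6) / 23664256 + 8968066875 / 1479016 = 6372.96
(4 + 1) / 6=5 / 6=0.83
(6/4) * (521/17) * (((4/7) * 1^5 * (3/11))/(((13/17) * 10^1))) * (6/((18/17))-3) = 12504/5005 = 2.50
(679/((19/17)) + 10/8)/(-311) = -46267/23636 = -1.96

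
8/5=1.60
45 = 45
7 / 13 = 0.54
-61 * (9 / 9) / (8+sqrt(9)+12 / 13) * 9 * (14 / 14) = -7137 / 155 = -46.05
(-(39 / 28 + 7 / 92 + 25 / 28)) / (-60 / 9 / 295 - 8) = 269217 / 914480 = 0.29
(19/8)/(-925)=-19/7400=-0.00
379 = 379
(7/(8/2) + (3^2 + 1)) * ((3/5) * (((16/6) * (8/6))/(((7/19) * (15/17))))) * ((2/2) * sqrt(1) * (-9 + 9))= 0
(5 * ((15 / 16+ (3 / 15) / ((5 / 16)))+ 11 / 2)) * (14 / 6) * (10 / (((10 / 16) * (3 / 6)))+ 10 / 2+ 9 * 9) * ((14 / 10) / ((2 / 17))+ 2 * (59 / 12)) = 190580089 / 900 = 211755.65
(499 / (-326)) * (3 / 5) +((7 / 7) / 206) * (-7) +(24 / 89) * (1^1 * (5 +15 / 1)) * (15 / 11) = 6.40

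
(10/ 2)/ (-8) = -5/ 8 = -0.62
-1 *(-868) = 868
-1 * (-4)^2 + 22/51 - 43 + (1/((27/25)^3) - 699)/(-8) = 28.71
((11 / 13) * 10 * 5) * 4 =2200 / 13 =169.23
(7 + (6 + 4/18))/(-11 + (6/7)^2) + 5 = 16804/4527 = 3.71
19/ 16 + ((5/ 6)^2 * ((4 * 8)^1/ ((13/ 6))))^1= 11.44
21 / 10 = 2.10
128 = 128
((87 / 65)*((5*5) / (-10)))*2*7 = -609 / 13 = -46.85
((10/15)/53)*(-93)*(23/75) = -1426/3975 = -0.36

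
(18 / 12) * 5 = 15 / 2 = 7.50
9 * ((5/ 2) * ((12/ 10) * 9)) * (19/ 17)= 4617/ 17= 271.59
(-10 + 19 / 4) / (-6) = 7 / 8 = 0.88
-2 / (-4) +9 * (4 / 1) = 73 / 2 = 36.50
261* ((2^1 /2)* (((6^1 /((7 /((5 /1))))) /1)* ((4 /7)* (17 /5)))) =106488 /49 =2173.22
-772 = -772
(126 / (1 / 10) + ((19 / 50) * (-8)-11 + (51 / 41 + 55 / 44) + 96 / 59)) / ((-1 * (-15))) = 302394599 / 3628500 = 83.34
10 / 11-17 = -177 / 11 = -16.09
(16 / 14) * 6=48 / 7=6.86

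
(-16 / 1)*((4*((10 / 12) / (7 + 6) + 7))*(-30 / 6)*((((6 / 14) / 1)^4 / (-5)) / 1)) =-476064 / 31213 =-15.25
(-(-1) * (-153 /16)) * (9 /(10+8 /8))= -1377 /176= -7.82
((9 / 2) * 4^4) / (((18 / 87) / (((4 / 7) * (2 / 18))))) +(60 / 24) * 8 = 7844 / 21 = 373.52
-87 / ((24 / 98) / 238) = -169099 / 2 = -84549.50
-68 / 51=-1.33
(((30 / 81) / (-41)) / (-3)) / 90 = 1 / 29889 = 0.00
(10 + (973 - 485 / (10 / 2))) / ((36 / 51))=1255.17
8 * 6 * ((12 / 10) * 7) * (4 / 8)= 1008 / 5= 201.60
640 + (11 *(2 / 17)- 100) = 9202 / 17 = 541.29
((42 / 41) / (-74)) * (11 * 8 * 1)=-1.22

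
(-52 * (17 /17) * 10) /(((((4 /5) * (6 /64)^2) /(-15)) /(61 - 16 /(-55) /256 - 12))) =1793833600 /33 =54358593.94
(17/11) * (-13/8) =-221/88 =-2.51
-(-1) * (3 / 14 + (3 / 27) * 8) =139 / 126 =1.10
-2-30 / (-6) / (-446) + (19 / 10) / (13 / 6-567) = -15225087 / 7557470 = -2.01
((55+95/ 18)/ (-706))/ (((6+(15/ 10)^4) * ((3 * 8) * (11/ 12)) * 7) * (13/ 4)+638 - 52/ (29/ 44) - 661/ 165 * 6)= -13844600/ 984574980603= -0.00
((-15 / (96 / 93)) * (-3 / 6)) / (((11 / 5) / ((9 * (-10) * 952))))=-12450375 / 44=-282963.07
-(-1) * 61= 61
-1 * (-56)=56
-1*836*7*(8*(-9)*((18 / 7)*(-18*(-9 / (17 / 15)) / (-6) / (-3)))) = 146266560 / 17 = 8603915.29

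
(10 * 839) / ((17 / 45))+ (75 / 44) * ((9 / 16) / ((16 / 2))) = 2126373075 / 95744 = 22208.94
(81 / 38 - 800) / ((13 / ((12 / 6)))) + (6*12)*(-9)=-190375 / 247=-770.75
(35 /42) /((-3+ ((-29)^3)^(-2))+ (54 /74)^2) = -4071565632245 /12055879061814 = -0.34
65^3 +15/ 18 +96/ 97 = 159832811/ 582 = 274626.82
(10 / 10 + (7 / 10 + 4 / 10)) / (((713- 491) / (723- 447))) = 483 / 185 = 2.61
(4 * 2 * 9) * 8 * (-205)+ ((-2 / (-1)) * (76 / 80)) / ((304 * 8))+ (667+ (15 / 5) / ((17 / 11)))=-2554864623 / 21760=-117411.06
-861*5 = -4305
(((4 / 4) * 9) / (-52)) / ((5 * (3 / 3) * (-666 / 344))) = 43 / 2405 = 0.02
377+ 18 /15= 1891 /5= 378.20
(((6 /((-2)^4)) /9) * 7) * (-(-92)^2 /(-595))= 1058 /255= 4.15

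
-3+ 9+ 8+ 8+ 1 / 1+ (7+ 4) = 34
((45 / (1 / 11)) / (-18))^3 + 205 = -164735 / 8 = -20591.88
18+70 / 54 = 521 / 27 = 19.30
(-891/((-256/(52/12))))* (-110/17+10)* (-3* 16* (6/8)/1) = -521235/272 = -1916.31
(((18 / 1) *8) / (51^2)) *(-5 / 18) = -40 / 2601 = -0.02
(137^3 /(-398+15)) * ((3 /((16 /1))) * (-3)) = 23142177 /6128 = 3776.46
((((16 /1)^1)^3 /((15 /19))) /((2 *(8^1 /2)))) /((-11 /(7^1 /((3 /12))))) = -272384 /165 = -1650.81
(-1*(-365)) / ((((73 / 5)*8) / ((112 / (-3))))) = -350 / 3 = -116.67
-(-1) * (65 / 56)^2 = 4225 / 3136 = 1.35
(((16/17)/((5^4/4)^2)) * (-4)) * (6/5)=-6144/33203125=-0.00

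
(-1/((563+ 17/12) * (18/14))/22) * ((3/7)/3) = -2/223509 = -0.00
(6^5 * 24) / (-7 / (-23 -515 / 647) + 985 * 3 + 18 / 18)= 63.13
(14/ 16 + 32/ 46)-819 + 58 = -759.43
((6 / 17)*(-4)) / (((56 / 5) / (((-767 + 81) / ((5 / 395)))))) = 116130 / 17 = 6831.18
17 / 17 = 1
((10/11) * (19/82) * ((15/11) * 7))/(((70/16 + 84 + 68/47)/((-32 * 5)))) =-600096000/167547853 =-3.58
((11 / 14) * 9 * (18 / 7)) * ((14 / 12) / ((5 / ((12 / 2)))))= 891 / 35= 25.46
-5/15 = -1/3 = -0.33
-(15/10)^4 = -81/16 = -5.06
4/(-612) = -1/153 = -0.01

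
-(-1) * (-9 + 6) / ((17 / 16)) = -48 / 17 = -2.82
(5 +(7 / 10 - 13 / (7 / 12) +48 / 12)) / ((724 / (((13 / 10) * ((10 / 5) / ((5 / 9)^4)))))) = -75143133 / 158375000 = -0.47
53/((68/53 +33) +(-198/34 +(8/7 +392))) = 334271/2659046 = 0.13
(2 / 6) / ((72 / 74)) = 37 / 108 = 0.34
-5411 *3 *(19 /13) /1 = -308427 /13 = -23725.15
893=893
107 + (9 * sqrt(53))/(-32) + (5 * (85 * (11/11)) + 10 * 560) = 6132 - 9 * sqrt(53)/32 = 6129.95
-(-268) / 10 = 134 / 5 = 26.80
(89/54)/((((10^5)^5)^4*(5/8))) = 89/337500000000000000000000000000000000000000000000000000000000000000000000000000000000000000000000000000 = 0.00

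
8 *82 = 656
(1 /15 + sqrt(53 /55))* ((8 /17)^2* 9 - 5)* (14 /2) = -553* sqrt(2915) /1445 - 6083 /4335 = -22.07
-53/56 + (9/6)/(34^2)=-1912/2023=-0.95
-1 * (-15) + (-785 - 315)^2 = 1210015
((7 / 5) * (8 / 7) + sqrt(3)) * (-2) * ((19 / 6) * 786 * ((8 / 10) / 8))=-2489 * sqrt(3) / 5-19912 / 25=-1658.69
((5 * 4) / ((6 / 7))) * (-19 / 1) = -1330 / 3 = -443.33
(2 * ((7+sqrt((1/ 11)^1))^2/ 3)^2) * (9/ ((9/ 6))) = 20160 * sqrt(11)/ 121+1175024/ 363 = 3789.57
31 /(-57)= -31 /57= -0.54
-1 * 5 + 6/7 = -4.14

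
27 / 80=0.34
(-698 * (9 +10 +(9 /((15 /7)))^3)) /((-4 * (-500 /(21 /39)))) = -7106687 /406250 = -17.49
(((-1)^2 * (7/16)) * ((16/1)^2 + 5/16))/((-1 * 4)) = -28707/1024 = -28.03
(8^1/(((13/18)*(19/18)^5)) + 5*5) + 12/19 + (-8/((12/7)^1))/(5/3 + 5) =10746275421/321892870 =33.38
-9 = -9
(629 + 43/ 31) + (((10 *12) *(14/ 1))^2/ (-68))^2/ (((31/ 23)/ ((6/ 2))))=34353129487638/ 8959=3834482585.96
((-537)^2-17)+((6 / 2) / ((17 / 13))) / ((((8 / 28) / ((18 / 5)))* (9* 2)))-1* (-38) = 49026573 / 170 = 288391.61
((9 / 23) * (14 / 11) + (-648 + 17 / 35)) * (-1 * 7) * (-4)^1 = -22917316 / 1265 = -18116.46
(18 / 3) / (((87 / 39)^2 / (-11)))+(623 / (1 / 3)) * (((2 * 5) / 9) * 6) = 10467706 / 841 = 12446.74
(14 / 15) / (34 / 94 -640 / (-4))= 658 / 113055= 0.01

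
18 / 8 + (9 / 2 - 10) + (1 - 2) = -17 / 4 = -4.25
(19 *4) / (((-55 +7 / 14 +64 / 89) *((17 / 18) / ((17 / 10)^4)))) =-24923649 / 1994375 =-12.50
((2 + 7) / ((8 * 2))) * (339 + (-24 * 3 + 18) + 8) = 2637 / 16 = 164.81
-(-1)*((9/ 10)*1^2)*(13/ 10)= 117/ 100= 1.17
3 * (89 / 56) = 267 / 56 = 4.77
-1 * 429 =-429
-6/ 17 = -0.35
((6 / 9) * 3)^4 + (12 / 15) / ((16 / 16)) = 84 / 5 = 16.80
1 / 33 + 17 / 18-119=-23369 / 198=-118.03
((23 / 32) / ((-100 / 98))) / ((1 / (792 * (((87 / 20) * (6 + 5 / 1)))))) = -106775361 / 4000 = -26693.84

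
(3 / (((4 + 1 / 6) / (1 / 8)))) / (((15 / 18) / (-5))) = -27 / 50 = -0.54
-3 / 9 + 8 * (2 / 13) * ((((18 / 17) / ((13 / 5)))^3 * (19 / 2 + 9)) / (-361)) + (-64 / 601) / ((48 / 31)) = -37114361064925 / 91332028180419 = -0.41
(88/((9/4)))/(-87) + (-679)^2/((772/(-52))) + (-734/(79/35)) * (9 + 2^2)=-421216550155/11938401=-35282.49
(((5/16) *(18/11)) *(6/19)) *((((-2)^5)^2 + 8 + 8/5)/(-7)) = -23.84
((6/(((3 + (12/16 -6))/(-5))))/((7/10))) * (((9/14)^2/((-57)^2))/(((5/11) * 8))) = 165/247646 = 0.00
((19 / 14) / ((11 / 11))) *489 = 9291 / 14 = 663.64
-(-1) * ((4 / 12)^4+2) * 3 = 163 / 27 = 6.04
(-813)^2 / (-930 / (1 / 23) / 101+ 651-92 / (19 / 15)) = 422799837 / 234493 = 1803.04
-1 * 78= -78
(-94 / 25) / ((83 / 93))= -8742 / 2075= -4.21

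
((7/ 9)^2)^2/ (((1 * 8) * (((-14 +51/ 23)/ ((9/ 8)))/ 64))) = -0.28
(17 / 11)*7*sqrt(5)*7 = 833*sqrt(5) / 11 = 169.33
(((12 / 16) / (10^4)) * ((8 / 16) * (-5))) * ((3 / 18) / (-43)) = 1 / 1376000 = 0.00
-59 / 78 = -0.76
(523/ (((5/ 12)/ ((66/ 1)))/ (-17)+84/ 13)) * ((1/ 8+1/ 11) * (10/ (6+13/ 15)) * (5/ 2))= 63.63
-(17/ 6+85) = -527/ 6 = -87.83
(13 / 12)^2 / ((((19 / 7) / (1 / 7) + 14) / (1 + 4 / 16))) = 845 / 19008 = 0.04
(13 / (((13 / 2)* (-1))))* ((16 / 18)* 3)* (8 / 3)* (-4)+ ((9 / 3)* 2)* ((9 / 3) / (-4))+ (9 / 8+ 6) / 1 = 4285 / 72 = 59.51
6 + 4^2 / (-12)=14 / 3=4.67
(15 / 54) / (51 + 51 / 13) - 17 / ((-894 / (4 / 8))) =6973 / 478737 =0.01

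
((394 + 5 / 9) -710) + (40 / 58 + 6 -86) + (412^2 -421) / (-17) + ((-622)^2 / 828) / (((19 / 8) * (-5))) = -10394.28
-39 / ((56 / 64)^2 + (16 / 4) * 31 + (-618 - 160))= 2496 / 41807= 0.06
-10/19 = -0.53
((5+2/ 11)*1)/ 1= 5.18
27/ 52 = 0.52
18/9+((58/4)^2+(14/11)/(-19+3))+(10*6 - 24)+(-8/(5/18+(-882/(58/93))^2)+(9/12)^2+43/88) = 1328048593804857/5328786363472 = 249.22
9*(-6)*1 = -54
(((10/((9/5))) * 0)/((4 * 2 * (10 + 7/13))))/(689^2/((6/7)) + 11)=0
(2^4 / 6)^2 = 64 / 9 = 7.11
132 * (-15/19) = -1980/19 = -104.21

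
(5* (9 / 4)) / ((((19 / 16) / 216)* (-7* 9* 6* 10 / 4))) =-288 / 133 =-2.17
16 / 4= 4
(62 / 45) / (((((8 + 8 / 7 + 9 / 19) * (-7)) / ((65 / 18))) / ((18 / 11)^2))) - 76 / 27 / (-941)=-766403912 / 3931961913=-0.19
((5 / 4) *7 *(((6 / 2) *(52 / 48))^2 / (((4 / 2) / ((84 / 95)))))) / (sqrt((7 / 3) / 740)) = 3549 *sqrt(3885) / 304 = 727.66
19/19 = 1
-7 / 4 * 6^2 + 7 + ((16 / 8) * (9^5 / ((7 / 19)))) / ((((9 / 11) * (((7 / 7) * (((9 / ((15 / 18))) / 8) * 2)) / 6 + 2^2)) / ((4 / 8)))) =27390092 / 623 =43964.83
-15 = -15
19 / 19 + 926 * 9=8335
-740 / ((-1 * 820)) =37 / 41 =0.90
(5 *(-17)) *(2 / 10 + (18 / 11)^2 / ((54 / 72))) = -38777 / 121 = -320.47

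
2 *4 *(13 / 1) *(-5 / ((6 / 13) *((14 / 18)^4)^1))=-7392060 / 2401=-3078.74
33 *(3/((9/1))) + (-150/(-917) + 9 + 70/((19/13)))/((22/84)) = 6265931/27379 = 228.86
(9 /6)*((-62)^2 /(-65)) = -5766 /65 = -88.71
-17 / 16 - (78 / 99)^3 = -892145 / 574992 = -1.55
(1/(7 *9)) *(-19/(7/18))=-38/49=-0.78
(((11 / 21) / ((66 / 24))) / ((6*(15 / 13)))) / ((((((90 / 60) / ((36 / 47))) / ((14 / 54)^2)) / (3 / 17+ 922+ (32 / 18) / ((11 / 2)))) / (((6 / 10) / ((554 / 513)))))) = 21475106744 / 44369728425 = 0.48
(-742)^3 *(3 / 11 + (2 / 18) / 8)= -11591712097 / 99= -117088000.98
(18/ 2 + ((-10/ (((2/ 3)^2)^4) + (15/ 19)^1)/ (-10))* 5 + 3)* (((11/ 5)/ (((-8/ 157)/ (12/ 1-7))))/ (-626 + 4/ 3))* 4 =3521748483/ 18230272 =193.18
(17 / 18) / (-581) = -17 / 10458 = -0.00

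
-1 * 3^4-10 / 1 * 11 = -191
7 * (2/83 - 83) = -48209/83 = -580.83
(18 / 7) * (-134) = -2412 / 7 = -344.57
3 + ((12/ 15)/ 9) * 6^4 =591/ 5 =118.20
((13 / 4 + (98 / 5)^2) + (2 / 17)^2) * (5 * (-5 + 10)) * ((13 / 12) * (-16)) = -48518379 / 289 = -167883.66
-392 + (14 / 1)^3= 2352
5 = 5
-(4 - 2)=-2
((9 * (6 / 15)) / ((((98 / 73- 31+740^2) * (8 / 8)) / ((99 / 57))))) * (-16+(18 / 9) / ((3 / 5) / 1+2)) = -8585676 / 49366204225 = -0.00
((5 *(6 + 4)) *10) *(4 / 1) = 2000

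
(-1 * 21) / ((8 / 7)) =-147 / 8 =-18.38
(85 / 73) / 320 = 17 / 4672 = 0.00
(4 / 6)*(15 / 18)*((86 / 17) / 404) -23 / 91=-691273 / 2812446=-0.25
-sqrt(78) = -8.83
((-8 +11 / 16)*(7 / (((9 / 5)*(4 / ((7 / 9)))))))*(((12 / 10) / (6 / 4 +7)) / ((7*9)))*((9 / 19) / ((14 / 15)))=-65 / 10336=-0.01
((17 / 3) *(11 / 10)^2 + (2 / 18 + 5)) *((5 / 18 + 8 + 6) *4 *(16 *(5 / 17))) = 22145176 / 6885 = 3216.44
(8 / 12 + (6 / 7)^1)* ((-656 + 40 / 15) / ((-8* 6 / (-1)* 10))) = -56 / 27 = -2.07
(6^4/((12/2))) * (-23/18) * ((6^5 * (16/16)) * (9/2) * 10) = -96577920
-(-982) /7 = 982 /7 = 140.29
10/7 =1.43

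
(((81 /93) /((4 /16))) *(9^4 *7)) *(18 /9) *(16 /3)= 52907904 /31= 1706706.58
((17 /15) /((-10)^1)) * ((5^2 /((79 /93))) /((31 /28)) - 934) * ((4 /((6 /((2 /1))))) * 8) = 19498592 /17775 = 1096.97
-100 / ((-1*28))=25 / 7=3.57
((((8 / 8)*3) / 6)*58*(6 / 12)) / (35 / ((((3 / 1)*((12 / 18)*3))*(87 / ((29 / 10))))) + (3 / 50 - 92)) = -13050 / 82571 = -0.16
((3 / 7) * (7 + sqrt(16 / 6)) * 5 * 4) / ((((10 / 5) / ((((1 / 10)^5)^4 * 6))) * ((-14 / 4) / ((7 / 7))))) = -9 / 17500000000000000000 - 3 * sqrt(6) / 61250000000000000000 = -0.00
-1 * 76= -76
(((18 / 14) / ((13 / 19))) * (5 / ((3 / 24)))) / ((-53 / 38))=-259920 / 4823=-53.89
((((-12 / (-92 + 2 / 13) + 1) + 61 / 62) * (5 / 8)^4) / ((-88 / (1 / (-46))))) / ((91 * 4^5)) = 2329375 / 2723256360501248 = 0.00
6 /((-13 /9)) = -54 /13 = -4.15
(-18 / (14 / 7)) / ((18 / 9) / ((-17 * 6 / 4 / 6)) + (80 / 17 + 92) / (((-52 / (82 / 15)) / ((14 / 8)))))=6630 / 13453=0.49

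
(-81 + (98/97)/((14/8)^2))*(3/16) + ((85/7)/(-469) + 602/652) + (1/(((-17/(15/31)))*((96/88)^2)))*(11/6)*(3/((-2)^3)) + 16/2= -130502278286633/21008839181568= -6.21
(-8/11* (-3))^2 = 576/121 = 4.76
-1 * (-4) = 4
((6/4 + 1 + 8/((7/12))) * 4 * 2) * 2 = 1816/7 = 259.43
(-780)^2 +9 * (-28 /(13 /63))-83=7892245 /13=607095.77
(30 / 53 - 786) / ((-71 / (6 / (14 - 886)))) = -31221 / 410167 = -0.08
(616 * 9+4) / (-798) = -146 / 21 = -6.95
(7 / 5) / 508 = 7 / 2540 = 0.00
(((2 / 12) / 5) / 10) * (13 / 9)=13 / 2700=0.00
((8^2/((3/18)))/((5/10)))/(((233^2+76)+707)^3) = 3/652458030208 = 0.00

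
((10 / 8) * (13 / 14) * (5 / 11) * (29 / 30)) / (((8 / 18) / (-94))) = -265785 / 2464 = -107.87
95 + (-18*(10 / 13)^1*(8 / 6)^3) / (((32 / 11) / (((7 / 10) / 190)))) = 351821 / 3705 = 94.96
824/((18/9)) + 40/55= 412.73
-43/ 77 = -0.56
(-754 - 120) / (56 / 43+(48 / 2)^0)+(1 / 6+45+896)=111187 / 198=561.55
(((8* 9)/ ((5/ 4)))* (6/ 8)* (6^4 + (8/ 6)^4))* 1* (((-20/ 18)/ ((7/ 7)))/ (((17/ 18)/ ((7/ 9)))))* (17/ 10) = -87303.59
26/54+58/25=1891/675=2.80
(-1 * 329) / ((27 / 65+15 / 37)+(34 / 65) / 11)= -8703695 / 22972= -378.88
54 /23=2.35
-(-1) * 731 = 731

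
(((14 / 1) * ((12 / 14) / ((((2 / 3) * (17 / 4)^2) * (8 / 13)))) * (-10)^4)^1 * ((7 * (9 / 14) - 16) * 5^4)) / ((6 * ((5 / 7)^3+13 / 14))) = -3845887500000 / 256343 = -15002896.51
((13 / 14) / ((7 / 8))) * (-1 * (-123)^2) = -786708 / 49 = -16055.27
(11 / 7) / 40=11 / 280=0.04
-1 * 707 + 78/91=-4943/7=-706.14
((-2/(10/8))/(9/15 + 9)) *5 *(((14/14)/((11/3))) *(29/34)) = -145/748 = -0.19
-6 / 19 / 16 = -3 / 152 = -0.02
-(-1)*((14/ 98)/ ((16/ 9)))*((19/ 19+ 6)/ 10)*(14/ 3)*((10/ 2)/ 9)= 7/ 48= 0.15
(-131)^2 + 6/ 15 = 85807/ 5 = 17161.40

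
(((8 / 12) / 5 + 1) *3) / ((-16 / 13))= -221 / 80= -2.76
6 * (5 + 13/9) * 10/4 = 290/3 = 96.67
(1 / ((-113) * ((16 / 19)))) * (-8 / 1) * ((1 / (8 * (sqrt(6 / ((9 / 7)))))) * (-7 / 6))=-19 * sqrt(42) / 21696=-0.01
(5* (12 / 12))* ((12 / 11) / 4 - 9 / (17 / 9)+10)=5150 / 187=27.54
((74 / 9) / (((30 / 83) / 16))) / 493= 49136 / 66555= 0.74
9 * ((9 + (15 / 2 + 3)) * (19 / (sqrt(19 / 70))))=351 * sqrt(1330) / 2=6400.34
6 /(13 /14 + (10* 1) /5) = 84 /41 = 2.05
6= 6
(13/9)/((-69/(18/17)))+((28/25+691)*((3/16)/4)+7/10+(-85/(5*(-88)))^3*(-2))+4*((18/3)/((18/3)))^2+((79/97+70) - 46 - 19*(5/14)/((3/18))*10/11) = 168991337318057/6784624492800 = 24.91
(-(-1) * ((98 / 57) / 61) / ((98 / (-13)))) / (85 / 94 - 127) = 1222 / 41212881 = 0.00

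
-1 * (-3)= 3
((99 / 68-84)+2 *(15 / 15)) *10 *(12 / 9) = -54770 / 51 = -1073.92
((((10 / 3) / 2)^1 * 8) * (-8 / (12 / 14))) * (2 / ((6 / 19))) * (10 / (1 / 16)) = -3404800 / 27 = -126103.70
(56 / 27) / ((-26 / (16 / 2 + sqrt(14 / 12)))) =-224 / 351 - 14 * sqrt(42) / 1053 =-0.72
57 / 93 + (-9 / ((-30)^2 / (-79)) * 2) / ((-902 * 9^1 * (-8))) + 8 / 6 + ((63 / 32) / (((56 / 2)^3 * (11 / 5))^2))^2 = 39545777373750231379821257047 / 20318847088691663727073689600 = 1.95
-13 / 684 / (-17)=13 / 11628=0.00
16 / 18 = 8 / 9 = 0.89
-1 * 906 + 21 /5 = -4509 /5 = -901.80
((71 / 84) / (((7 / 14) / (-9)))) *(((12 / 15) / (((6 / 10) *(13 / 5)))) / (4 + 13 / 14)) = -1420 / 897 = -1.58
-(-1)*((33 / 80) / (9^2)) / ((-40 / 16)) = -11 / 5400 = -0.00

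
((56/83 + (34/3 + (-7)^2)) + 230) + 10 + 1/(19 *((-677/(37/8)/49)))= 7712306267/25623096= 300.99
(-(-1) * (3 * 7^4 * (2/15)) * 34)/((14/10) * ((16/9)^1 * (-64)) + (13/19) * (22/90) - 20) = -27918828/153149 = -182.30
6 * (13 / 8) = 39 / 4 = 9.75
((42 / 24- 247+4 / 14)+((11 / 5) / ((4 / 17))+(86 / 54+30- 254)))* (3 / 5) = -865661 / 3150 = -274.81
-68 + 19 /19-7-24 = -98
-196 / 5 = -39.20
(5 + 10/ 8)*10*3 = 375/ 2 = 187.50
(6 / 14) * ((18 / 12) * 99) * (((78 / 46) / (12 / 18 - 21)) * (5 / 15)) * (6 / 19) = -104247 / 186599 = -0.56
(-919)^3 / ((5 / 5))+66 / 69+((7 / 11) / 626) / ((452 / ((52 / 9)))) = -125015062094624677 / 161070426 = -776151558.04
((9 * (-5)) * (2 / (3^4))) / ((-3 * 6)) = 5 / 81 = 0.06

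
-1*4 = -4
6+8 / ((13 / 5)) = 118 / 13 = 9.08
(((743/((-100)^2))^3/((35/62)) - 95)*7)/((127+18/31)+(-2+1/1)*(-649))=-51537105824316873/60185000000000000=-0.86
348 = 348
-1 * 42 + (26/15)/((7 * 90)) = -198437/4725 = -42.00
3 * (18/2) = 27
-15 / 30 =-1 / 2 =-0.50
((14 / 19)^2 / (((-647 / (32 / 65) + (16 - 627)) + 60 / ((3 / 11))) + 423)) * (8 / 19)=-50176 / 281431629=-0.00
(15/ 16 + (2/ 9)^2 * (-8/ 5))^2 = 0.74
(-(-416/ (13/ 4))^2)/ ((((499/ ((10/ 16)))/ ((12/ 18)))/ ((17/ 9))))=-348160/ 13473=-25.84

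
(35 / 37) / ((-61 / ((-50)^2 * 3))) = -262500 / 2257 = -116.30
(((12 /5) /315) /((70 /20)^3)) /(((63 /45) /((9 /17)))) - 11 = -15714449 /1428595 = -11.00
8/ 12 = 2/ 3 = 0.67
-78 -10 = -88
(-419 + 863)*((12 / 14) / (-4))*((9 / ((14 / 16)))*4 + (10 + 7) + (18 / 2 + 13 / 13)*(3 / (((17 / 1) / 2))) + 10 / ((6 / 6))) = -5680314 / 833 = -6819.10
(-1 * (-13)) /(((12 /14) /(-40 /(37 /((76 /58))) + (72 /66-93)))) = -100238593 /70818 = -1415.44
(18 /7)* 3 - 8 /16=101 /14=7.21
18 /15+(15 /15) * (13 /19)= 179 /95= 1.88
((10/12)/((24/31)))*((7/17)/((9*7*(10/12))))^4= 0.00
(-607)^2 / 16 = 368449 / 16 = 23028.06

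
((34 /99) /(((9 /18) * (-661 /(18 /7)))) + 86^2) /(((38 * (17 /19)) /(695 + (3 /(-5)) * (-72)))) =694709087258 /4326245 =160580.15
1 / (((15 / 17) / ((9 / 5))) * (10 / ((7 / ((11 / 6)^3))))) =38556 / 166375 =0.23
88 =88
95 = 95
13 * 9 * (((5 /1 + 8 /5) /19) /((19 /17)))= 65637 /1805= 36.36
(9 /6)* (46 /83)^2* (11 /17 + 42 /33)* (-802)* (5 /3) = -1523086220 /1288243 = -1182.30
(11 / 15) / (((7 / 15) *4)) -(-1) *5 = 151 / 28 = 5.39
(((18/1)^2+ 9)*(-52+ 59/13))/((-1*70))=205461/910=225.78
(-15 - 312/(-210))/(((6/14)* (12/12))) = -31.53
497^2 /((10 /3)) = 741027 /10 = 74102.70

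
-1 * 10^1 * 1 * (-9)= 90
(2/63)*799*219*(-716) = -83524264/21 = -3977345.90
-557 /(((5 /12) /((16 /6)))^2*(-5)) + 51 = 576743 /125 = 4613.94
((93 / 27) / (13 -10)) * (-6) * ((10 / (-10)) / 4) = 31 / 18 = 1.72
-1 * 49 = -49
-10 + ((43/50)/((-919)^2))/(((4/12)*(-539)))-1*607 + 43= -13064767477429/22760918950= -574.00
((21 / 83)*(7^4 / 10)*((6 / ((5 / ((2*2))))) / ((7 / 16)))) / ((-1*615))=-1.08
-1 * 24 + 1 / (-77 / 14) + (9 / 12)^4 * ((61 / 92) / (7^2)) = -306922417 / 12694528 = -24.18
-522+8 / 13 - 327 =-11029 / 13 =-848.38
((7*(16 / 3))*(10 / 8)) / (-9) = -140 / 27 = -5.19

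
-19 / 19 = -1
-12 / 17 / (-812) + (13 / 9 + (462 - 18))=445.45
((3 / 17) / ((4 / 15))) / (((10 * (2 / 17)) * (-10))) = -9 / 160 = -0.06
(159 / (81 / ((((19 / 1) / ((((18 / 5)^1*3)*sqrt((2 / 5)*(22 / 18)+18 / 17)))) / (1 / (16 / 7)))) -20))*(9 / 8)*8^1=43910235000 / 349802533+693727335*sqrt(6290) / 349802533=282.82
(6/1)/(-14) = -3/7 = -0.43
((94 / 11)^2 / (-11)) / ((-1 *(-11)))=-8836 / 14641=-0.60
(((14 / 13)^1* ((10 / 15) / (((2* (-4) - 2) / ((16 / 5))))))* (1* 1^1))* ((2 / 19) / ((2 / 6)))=-448 / 6175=-0.07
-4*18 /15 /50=-12 /125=-0.10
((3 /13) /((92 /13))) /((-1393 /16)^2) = 192 /44630327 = 0.00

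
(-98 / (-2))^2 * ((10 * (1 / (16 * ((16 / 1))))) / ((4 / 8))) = 12005 / 64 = 187.58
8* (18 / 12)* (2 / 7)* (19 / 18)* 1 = 76 / 21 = 3.62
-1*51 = -51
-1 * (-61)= 61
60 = 60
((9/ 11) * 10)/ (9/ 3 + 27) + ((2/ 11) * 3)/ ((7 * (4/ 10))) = 36/ 77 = 0.47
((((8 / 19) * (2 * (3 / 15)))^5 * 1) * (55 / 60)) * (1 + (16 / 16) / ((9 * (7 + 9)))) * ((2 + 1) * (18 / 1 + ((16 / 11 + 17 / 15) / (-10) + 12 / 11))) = 7381950464 / 1044604265625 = 0.01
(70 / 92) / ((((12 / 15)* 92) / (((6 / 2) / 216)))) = 175 / 1218816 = 0.00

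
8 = 8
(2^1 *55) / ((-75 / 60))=-88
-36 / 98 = -18 / 49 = -0.37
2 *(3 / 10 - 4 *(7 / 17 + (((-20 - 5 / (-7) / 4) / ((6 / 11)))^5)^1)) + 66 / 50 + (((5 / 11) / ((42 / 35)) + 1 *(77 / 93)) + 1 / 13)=65751963912246440974091 / 129699054284800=506957928.68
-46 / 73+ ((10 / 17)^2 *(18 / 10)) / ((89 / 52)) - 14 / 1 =-26786748 / 1877633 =-14.27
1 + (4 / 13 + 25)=342 / 13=26.31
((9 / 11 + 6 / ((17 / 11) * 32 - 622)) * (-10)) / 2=-4.04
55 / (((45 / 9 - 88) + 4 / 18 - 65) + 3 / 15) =-0.37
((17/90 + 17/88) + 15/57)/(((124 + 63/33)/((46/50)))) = 1116581/236835000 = 0.00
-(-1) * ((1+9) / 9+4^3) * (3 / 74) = 293 / 111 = 2.64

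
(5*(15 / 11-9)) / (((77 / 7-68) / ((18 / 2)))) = 1260 / 209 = 6.03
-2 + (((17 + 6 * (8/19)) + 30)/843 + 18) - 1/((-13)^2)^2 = 7346244476/457461537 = 16.06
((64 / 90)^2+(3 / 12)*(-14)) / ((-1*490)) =0.01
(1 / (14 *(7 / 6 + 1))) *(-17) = -51 / 91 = -0.56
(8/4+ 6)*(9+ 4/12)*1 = 224/3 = 74.67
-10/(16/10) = -6.25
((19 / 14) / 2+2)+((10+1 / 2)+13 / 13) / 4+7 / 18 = 2995 / 504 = 5.94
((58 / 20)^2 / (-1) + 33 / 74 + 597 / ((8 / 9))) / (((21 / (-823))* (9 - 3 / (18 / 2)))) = -4041827893 / 1346800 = -3001.06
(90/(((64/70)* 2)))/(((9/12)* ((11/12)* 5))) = 315/22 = 14.32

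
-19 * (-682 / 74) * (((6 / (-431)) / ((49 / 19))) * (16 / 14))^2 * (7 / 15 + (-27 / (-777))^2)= 845660900857344 / 271215207163551665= 0.00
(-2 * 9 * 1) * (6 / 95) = -108 / 95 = -1.14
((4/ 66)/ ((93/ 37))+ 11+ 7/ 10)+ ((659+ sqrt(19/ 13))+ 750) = sqrt(247)/ 13+ 43602023/ 30690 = 1421.93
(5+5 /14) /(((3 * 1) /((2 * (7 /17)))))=25 /17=1.47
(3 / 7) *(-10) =-30 / 7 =-4.29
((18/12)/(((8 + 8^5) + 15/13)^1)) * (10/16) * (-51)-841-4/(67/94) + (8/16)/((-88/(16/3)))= -12762154538443/15073819728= -846.64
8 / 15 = 0.53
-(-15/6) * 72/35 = 5.14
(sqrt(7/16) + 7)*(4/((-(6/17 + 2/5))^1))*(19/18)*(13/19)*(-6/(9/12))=1105*sqrt(7)/144 + 7735/36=235.16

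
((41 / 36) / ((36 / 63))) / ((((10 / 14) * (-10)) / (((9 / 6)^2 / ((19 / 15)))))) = -6027 / 12160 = -0.50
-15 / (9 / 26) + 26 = -52 / 3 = -17.33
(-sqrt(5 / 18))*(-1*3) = sqrt(10) / 2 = 1.58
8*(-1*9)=-72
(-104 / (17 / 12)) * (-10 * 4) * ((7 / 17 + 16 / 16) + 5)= 5441280 / 289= 18827.96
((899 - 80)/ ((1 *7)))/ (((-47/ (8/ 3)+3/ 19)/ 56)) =-110656/ 295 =-375.11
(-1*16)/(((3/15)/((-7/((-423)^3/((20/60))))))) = -0.00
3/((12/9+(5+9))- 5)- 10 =-301/31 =-9.71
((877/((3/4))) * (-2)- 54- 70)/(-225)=7388/675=10.95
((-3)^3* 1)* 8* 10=-2160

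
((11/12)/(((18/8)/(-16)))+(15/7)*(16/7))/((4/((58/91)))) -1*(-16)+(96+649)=91587985/120393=760.74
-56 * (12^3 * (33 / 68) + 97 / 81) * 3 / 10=-6475756 / 459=-14108.40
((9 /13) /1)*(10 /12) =15 /26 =0.58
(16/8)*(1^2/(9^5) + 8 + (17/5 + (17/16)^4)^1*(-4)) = -51747922573/2418647040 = -21.40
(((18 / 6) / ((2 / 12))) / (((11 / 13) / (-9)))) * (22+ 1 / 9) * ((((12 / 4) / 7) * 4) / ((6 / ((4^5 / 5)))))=-95367168 / 385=-247706.93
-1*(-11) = 11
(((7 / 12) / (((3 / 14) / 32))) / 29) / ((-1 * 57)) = -784 / 14877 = -0.05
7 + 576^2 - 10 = 331773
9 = 9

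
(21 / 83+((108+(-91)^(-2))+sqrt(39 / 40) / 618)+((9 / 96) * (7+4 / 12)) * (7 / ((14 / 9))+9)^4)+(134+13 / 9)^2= sqrt(390) / 12360+588461679074729 / 14252329728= 41288.81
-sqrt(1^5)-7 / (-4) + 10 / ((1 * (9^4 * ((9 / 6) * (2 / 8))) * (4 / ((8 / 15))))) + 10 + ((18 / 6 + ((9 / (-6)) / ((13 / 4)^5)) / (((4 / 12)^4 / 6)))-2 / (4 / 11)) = 547236008069 / 87697921428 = 6.24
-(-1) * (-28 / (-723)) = 28 / 723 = 0.04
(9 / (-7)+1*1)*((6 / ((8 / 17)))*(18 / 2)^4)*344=-57553092 / 7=-8221870.29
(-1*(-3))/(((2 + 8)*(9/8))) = 4/15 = 0.27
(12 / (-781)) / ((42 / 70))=-20 / 781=-0.03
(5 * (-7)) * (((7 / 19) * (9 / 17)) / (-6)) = 735 / 646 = 1.14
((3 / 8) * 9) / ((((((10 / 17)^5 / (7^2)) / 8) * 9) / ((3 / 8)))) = 626156937 / 800000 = 782.70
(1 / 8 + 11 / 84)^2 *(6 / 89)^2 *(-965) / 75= -356857 / 93150960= -0.00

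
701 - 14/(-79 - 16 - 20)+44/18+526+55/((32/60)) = 11034683/8280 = 1332.69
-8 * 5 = -40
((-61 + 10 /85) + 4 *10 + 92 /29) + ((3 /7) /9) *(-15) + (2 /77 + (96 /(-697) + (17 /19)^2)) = -9964842175 /561860761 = -17.74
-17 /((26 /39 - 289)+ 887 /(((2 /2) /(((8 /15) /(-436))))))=9265 /157733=0.06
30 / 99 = 10 / 33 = 0.30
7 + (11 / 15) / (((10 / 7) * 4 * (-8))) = 33523 / 4800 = 6.98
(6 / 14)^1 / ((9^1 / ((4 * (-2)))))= -0.38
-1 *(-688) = 688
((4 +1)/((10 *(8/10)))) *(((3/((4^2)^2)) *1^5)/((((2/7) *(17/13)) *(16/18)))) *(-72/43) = -110565/2994176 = -0.04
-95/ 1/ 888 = -95/ 888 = -0.11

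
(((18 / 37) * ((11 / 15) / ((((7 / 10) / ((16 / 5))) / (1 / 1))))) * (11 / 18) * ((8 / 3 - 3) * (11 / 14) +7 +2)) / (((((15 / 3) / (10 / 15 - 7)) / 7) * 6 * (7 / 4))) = -26999456 / 3671325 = -7.35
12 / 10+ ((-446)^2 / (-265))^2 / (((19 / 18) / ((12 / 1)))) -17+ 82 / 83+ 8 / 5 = 709366022438003 / 110744825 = 6405410.12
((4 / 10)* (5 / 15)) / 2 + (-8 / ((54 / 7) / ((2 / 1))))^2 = 15923 / 3645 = 4.37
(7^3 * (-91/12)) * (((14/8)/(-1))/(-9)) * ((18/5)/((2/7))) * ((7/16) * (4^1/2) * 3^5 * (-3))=2601572337/640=4064956.78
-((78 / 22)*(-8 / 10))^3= 3796416 / 166375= 22.82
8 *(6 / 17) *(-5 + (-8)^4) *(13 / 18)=425464 / 51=8342.43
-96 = -96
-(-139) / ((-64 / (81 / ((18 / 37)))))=-46287 / 128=-361.62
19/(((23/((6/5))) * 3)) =0.33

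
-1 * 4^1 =-4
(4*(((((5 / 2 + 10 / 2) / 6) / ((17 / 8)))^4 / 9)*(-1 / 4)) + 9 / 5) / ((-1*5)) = -6715201 / 18792225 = -0.36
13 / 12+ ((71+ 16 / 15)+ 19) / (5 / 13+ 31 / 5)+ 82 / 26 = 18.07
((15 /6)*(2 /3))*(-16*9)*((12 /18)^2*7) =-2240 /3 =-746.67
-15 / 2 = -7.50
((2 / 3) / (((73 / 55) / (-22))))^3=-14172488000 / 10503459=-1349.32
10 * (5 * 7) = 350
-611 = -611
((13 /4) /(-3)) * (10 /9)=-65 /54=-1.20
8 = 8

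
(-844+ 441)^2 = 162409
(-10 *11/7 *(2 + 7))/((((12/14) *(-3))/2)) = 110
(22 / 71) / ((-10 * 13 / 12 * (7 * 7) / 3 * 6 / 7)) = -66 / 32305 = -0.00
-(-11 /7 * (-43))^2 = -223729 /49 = -4565.90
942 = 942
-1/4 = -0.25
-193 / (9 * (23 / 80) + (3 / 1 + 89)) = -15440 / 7567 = -2.04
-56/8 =-7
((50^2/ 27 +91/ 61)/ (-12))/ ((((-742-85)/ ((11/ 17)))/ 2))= 1704527/ 138931038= 0.01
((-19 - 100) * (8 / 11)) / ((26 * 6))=-238 / 429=-0.55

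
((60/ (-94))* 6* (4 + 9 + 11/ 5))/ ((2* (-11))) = 1368/ 517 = 2.65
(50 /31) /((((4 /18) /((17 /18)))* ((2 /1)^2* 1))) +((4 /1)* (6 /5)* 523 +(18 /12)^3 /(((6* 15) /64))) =3117997 /1240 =2514.51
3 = 3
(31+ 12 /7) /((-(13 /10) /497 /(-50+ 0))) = 8129500 /13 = 625346.15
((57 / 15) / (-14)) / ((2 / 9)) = -171 / 140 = -1.22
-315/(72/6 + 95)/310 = -63/6634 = -0.01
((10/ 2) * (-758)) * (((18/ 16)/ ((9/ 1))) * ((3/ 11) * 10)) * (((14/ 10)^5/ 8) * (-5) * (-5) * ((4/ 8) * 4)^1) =-19109559/ 440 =-43430.82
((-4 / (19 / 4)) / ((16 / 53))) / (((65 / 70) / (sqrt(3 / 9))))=-742*sqrt(3) / 741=-1.73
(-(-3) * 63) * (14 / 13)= 2646 / 13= 203.54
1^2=1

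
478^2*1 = 228484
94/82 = 47/41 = 1.15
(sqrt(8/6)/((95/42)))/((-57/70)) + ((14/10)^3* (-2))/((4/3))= -1029/250 - 392* sqrt(3)/1083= -4.74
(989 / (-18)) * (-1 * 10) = 4945 / 9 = 549.44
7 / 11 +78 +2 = 887 / 11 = 80.64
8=8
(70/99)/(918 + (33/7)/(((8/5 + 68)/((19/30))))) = 22736/29519853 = 0.00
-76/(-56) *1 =19/14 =1.36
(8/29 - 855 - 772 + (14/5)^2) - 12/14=-8220187/5075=-1619.74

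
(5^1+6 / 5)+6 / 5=37 / 5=7.40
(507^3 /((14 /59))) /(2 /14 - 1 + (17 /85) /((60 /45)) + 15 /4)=12815177895 /71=180495463.31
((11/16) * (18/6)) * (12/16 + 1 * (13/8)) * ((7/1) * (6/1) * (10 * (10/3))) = 109725/16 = 6857.81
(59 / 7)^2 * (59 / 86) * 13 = 2669927 / 4214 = 633.58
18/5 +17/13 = 319/65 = 4.91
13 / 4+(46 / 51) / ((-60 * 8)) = 39757 / 12240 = 3.25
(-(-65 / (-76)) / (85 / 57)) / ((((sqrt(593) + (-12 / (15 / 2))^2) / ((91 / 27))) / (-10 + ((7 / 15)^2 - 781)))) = -3367783328 / 504710433 + 2631080725 *sqrt(593) / 1009420866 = 56.80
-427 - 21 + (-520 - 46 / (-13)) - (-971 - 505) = 6650 / 13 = 511.54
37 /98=0.38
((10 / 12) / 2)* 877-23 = 4109 / 12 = 342.42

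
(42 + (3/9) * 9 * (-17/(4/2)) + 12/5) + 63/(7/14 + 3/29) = 123.30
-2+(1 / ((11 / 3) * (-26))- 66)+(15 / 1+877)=235661 / 286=823.99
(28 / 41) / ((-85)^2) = 28 / 296225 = 0.00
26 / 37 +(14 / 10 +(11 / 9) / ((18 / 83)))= 231923 / 29970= 7.74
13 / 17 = 0.76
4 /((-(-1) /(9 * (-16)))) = -576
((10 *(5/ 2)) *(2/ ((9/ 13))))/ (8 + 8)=325/ 72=4.51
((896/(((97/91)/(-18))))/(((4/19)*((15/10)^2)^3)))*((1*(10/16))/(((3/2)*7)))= -8852480/23571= -375.57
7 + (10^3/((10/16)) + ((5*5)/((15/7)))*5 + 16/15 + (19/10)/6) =100003/60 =1666.72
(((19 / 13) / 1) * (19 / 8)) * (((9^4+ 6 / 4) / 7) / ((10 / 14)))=947625 / 208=4555.89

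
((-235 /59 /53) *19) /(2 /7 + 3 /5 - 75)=156275 /8111438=0.02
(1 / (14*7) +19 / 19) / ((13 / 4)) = 198 / 637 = 0.31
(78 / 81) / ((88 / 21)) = 91 / 396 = 0.23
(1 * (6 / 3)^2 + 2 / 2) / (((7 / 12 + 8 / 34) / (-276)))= -281520 / 167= -1685.75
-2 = -2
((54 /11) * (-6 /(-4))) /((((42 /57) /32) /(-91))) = -320112 /11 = -29101.09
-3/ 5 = -0.60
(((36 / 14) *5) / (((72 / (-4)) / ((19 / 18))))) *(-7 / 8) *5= 475 / 144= 3.30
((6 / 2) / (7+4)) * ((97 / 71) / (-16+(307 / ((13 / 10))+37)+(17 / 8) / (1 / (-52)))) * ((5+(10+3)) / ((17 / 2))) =90792 / 16875067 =0.01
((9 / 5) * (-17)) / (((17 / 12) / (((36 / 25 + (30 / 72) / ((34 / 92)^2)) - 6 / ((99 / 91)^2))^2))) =-746432341795396 / 103176362334375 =-7.23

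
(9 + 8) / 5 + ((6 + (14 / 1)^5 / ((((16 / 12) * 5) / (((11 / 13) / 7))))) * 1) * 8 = 5074253 / 65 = 78065.43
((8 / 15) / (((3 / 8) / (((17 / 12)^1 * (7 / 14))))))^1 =136 / 135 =1.01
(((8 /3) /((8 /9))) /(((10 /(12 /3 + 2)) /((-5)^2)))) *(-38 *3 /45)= -114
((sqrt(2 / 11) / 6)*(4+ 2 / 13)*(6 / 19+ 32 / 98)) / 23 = 18*sqrt(22) / 10241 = 0.01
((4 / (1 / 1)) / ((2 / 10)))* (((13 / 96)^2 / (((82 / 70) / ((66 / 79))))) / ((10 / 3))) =65065 / 829184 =0.08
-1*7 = -7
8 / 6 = 1.33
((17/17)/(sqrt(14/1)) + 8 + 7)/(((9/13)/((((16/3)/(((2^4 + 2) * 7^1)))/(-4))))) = -130/567 - 13 * sqrt(14)/11907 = -0.23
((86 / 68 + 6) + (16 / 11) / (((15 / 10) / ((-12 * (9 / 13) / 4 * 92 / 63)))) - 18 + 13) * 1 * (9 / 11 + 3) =-69057 / 26741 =-2.58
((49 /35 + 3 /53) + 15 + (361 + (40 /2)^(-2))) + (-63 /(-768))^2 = 32777321093 /86835200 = 377.47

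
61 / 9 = 6.78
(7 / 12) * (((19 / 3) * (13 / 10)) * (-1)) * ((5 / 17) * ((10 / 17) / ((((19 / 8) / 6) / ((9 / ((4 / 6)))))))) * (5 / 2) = -20475 / 289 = -70.85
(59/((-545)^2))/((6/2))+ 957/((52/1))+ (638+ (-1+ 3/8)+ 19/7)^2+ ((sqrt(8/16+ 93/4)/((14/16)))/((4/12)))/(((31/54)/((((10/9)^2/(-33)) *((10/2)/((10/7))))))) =409728.89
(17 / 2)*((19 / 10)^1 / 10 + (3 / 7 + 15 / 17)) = 17861 / 1400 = 12.76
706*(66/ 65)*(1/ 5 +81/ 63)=186384/ 175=1065.05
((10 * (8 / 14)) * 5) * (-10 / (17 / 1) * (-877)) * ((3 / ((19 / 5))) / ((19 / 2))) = 52620000 / 42959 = 1224.89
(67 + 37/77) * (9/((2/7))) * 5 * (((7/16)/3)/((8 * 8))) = 136395/5632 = 24.22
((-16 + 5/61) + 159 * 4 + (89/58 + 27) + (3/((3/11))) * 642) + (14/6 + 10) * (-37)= 76996961/10614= 7254.28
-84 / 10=-42 / 5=-8.40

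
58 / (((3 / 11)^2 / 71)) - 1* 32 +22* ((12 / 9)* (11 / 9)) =1494938 / 27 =55368.07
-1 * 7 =-7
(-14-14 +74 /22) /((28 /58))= -7859 /154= -51.03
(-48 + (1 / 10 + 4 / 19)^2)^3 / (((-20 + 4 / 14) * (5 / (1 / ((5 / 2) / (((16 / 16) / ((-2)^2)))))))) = 36201234383326381313 / 324616578900000000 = 111.52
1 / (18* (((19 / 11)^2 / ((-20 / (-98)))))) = 605 / 159201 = 0.00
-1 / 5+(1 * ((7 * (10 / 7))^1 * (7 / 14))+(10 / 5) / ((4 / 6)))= 7.80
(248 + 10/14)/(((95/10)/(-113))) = -393466/133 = -2958.39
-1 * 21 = -21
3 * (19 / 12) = 19 / 4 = 4.75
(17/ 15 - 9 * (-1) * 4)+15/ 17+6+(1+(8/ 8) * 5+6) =14284/ 255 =56.02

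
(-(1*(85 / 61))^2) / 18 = -7225 / 66978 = -0.11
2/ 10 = 1/ 5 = 0.20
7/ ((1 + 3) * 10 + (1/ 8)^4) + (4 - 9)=-4.83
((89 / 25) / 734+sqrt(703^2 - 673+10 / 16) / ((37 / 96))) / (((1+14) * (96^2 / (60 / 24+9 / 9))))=623 / 5073408000+7 * sqrt(7896586) / 426240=0.05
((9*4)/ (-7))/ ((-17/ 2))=72/ 119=0.61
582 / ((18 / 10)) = 970 / 3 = 323.33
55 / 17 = 3.24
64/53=1.21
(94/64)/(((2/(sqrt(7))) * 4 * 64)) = 0.01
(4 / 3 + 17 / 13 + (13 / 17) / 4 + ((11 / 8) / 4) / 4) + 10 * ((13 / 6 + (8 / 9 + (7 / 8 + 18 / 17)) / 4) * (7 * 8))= 410257495 / 254592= 1611.43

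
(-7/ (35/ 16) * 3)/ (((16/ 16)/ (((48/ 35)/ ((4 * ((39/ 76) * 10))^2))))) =-23104/ 739375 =-0.03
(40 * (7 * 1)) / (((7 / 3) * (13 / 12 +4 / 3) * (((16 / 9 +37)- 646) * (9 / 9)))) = -2592 / 31697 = -0.08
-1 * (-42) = 42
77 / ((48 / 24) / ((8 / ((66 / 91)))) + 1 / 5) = 70070 / 347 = 201.93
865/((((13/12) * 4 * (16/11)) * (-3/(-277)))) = 2635655/208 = 12671.42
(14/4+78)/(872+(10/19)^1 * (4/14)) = 21679/231992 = 0.09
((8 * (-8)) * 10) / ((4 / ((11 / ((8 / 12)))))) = -2640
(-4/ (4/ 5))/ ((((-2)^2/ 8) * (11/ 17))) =-170/ 11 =-15.45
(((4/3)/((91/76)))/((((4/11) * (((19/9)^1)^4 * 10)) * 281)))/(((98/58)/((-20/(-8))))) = 697653/8594182961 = 0.00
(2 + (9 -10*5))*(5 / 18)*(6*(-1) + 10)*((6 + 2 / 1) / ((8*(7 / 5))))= -650 / 21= -30.95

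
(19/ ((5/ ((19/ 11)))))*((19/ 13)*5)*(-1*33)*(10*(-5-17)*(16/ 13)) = 72431040/ 169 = 428586.04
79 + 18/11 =887/11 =80.64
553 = 553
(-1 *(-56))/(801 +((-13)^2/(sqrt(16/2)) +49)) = 380800/5751439 - 18928 *sqrt(2)/5751439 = 0.06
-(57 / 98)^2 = -3249 / 9604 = -0.34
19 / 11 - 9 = -80 / 11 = -7.27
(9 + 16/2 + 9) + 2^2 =30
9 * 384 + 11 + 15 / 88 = 305111 / 88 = 3467.17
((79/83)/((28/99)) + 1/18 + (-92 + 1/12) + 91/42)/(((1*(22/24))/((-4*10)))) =72226400/19173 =3767.09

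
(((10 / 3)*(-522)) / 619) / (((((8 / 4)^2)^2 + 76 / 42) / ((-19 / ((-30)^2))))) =3857 / 1157530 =0.00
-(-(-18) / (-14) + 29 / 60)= 337 / 420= 0.80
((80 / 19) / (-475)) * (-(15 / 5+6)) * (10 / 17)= 288 / 6137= 0.05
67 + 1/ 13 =872/ 13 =67.08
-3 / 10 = -0.30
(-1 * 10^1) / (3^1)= -10 / 3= -3.33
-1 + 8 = 7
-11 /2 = -5.50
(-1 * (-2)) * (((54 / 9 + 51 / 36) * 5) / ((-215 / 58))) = -2581 / 129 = -20.01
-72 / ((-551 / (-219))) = -15768 / 551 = -28.62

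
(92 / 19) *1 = 92 / 19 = 4.84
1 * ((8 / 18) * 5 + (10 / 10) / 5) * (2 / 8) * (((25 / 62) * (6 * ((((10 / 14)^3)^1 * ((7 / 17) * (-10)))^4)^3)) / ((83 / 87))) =57498255046084523200988769531250000000000 / 287196936547032246124693414153732138253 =200.20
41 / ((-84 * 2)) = -41 / 168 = -0.24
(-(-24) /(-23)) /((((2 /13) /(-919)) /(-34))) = -4874376 /23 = -211929.39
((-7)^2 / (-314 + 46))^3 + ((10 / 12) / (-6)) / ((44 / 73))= -450761231 / 1905634368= -0.24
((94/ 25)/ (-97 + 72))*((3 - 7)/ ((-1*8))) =-47/ 625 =-0.08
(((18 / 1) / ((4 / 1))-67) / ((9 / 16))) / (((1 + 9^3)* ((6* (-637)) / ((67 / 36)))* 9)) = 1675 / 203395374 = 0.00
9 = 9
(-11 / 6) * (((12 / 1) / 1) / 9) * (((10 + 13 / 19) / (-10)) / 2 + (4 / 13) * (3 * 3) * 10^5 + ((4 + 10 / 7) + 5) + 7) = -105342426277 / 155610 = -676964.37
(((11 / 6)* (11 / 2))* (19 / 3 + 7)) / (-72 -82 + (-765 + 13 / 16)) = -0.15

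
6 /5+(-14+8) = -24 /5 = -4.80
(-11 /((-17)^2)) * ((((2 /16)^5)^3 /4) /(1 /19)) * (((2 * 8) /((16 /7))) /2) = -1463 /81346268269379584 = -0.00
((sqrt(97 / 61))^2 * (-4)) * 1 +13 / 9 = -2699 / 549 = -4.92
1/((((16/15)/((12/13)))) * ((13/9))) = 405/676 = 0.60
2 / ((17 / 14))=28 / 17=1.65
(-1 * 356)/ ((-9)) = 356/ 9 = 39.56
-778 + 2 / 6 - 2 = -2339 / 3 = -779.67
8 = 8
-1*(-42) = 42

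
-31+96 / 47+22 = -327 / 47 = -6.96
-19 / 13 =-1.46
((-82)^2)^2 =45212176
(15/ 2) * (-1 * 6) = -45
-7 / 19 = -0.37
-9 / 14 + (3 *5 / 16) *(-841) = -88377 / 112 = -789.08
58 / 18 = 29 / 9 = 3.22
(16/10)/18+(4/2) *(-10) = -896/45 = -19.91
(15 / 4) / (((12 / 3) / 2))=15 / 8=1.88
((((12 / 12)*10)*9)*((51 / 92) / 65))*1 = 0.77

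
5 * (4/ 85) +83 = 1415/ 17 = 83.24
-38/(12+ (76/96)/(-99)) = -3.17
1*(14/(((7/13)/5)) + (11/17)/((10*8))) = 176811/1360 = 130.01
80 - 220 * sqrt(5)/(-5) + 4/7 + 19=44 * sqrt(5) + 697/7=197.96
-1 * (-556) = 556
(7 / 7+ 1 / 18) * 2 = 19 / 9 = 2.11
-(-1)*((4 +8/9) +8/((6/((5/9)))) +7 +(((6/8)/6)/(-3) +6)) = 4015/216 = 18.59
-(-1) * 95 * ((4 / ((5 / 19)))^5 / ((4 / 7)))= 84306218752 / 625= 134889950.00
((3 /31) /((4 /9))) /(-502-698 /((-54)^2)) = -19683 /45400430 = -0.00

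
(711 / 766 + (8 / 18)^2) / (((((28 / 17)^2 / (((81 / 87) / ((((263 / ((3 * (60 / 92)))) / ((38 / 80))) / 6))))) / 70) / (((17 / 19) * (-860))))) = -3320056658925 / 7524859216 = -441.21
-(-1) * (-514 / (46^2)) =-257 / 1058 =-0.24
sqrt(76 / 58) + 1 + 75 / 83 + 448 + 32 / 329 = sqrt(1102) / 29 + 12288174 / 27307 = 451.15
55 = 55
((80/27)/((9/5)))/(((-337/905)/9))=-362000/9099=-39.78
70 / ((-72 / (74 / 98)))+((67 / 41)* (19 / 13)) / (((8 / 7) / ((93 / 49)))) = 868291 / 268632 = 3.23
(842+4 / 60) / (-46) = -12631 / 690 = -18.31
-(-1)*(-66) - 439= -505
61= 61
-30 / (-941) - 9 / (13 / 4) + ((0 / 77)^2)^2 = -33486 / 12233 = -2.74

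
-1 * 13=-13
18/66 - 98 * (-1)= 1081/11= 98.27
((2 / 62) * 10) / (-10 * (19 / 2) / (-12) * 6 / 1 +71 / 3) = 60 / 13237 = 0.00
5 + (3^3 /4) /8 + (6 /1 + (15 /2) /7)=12.92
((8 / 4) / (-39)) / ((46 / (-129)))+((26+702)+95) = 246120 / 299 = 823.14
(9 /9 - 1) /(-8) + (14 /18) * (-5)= -35 /9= -3.89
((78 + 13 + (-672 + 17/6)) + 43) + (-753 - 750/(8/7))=-23333/12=-1944.42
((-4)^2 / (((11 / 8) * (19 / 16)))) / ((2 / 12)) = 12288 / 209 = 58.79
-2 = -2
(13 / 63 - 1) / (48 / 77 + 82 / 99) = -275 / 503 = -0.55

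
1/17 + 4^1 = 69/17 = 4.06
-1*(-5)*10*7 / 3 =350 / 3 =116.67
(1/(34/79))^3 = 493039/39304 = 12.54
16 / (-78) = -8 / 39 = -0.21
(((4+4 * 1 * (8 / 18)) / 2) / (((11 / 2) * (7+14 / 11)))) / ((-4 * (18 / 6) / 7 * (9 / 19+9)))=-19 / 4860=-0.00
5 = 5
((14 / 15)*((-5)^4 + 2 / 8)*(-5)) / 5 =-17507 / 30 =-583.57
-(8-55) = 47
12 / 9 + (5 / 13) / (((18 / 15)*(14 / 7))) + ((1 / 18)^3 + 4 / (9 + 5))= 944389 / 530712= 1.78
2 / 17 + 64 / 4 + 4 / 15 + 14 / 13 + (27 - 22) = 74459 / 3315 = 22.46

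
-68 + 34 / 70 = -2363 / 35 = -67.51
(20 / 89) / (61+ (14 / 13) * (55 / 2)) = 130 / 52421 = 0.00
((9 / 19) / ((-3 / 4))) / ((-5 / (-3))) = -36 / 95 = -0.38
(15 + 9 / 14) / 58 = 219 / 812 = 0.27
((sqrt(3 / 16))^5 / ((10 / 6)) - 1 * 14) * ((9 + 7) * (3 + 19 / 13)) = -12992 / 13 + 783 * sqrt(3) / 2080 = -998.73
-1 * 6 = -6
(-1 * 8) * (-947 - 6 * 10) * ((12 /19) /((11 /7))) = 35616 /11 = 3237.82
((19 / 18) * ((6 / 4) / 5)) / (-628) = -19 / 37680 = -0.00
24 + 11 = 35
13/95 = 0.14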